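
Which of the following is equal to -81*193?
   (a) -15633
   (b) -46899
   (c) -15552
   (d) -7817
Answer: a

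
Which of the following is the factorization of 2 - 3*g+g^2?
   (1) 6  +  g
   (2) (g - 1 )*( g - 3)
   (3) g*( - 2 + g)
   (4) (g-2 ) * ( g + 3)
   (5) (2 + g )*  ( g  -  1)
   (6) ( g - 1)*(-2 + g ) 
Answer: 6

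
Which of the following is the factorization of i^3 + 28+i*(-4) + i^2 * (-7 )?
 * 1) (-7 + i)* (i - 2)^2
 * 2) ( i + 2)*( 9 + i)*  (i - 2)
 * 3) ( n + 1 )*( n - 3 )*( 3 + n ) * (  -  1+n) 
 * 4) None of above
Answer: 4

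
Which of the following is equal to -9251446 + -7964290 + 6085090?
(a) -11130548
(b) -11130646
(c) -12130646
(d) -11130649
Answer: b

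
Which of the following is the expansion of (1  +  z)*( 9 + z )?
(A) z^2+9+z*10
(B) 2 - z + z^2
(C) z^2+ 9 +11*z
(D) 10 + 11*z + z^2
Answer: A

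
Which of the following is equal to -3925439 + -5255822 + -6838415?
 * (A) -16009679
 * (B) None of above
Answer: B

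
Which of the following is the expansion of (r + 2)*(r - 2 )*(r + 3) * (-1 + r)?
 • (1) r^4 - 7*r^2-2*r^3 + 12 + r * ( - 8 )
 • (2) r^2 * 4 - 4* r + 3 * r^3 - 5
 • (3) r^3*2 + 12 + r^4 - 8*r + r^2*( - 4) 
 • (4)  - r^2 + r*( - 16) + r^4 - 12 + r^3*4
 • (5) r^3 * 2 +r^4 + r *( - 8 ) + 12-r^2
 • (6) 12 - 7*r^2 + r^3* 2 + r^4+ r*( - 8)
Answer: 6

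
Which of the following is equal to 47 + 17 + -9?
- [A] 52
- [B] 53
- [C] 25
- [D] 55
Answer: D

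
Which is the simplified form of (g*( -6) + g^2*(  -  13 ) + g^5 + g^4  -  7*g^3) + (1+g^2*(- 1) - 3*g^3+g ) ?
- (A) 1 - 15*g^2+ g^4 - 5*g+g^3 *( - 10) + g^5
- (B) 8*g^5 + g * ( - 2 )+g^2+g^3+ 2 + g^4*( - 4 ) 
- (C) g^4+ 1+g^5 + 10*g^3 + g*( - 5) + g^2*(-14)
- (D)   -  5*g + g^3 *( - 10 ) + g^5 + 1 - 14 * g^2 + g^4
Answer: D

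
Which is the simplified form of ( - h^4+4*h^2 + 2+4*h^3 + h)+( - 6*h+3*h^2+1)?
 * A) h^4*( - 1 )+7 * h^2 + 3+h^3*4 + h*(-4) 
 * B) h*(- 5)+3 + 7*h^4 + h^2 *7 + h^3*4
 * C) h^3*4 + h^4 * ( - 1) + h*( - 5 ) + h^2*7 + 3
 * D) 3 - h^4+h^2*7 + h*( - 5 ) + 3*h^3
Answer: C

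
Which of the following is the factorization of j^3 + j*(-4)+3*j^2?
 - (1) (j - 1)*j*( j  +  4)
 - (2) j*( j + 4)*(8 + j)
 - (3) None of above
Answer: 1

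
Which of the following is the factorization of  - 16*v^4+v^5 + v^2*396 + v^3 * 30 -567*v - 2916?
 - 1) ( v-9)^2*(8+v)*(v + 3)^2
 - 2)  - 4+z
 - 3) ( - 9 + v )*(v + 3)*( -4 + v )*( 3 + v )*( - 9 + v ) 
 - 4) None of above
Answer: 3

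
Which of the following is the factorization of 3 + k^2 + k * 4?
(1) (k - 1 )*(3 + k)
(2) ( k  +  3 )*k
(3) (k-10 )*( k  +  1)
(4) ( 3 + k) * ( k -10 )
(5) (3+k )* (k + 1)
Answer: 5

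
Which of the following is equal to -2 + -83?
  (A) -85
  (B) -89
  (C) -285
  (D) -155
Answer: A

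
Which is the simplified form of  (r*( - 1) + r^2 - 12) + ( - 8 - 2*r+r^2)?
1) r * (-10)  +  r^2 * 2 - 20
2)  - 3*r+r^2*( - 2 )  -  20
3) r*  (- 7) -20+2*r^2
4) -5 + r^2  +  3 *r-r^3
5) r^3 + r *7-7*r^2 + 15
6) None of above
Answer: 6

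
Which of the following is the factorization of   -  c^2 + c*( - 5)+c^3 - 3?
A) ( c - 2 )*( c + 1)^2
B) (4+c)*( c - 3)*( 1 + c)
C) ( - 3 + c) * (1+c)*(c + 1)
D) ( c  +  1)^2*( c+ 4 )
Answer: C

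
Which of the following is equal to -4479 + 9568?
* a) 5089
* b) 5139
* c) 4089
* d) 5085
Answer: a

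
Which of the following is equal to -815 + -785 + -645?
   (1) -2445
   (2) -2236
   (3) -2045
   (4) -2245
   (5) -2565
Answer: 4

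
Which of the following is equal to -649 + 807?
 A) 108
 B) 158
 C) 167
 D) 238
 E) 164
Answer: B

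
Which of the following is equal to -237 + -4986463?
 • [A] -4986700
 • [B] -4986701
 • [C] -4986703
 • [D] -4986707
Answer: A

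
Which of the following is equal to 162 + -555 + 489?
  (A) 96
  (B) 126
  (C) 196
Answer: A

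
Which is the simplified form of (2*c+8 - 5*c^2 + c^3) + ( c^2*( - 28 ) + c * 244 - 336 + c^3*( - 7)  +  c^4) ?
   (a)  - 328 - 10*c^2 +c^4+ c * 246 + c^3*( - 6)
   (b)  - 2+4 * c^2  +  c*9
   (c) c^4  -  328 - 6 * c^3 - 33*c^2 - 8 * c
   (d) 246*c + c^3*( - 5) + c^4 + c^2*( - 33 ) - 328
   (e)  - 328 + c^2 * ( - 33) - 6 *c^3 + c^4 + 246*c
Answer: e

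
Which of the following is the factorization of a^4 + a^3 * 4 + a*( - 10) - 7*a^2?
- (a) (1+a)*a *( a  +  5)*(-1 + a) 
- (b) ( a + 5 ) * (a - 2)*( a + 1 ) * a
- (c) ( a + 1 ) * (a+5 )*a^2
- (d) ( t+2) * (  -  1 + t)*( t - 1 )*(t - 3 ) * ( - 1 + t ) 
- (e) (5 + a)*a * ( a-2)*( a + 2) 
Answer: b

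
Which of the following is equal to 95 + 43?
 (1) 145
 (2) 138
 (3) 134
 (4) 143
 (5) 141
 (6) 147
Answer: 2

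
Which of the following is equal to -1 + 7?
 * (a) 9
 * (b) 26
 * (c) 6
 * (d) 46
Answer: c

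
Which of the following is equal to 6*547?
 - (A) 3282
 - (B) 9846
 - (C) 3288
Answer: A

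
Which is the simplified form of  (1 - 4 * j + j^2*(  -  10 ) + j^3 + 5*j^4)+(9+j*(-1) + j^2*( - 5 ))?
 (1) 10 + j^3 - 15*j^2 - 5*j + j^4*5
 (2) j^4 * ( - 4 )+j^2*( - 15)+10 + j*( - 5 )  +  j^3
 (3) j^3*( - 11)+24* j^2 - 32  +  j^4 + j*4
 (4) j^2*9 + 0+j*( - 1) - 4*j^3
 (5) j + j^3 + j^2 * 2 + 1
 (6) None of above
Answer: 1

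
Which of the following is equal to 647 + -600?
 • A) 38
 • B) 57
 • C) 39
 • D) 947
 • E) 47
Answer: E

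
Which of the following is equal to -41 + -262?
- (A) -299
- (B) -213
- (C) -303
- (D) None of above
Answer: C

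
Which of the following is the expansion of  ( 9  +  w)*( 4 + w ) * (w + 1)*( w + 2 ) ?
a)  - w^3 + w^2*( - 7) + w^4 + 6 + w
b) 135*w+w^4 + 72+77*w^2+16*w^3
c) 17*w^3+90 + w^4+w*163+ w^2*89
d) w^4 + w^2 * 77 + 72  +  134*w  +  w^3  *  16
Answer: d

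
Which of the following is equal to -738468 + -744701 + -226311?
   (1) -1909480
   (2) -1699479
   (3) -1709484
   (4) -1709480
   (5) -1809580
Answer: 4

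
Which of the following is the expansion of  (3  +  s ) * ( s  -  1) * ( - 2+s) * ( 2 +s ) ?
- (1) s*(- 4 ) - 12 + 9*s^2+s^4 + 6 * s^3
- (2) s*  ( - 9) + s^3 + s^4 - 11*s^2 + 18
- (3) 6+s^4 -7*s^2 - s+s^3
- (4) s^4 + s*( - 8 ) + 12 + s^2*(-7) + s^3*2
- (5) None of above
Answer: 4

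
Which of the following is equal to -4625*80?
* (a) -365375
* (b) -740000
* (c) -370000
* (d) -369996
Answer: c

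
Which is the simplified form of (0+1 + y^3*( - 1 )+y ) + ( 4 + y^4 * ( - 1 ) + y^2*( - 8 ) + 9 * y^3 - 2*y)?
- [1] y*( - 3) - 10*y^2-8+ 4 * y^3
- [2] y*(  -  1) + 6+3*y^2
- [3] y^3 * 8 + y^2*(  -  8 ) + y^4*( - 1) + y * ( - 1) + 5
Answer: 3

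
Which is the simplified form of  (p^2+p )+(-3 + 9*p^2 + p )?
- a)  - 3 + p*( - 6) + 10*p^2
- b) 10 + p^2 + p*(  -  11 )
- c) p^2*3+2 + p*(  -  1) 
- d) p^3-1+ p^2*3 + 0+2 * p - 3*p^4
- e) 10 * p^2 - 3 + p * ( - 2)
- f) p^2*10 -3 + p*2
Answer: f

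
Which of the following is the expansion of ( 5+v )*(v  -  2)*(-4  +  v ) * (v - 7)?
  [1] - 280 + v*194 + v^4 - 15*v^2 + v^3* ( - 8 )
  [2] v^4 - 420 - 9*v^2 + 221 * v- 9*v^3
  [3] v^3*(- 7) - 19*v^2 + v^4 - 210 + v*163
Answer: 1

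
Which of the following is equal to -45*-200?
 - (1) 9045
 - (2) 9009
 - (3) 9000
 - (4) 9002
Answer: 3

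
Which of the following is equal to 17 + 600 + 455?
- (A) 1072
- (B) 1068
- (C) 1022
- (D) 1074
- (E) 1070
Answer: A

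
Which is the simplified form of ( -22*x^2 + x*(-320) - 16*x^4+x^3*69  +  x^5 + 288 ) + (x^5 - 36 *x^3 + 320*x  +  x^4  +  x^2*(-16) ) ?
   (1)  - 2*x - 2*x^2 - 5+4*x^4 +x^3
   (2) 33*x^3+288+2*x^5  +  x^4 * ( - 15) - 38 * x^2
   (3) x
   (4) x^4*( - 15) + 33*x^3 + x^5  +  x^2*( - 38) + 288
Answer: 2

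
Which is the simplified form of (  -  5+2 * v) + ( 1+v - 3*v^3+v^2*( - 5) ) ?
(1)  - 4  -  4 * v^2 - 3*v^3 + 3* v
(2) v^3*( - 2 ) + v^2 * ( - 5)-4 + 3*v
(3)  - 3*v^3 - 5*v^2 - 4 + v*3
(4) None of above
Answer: 3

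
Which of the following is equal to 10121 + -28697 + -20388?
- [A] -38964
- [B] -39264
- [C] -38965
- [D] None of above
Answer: A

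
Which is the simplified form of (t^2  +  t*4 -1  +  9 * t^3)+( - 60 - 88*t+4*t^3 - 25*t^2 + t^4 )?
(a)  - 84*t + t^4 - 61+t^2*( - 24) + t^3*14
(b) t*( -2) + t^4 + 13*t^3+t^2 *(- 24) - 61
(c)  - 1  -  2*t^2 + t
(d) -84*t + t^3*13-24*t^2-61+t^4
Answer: d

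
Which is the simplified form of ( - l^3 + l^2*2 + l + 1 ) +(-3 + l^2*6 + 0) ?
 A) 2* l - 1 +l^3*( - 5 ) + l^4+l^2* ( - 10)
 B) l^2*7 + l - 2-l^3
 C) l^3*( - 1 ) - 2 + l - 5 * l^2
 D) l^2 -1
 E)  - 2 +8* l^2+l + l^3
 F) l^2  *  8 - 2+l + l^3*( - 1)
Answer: F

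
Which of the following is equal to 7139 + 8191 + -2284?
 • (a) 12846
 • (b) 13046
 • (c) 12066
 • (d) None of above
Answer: b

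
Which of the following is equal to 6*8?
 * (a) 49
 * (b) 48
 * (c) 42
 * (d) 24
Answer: b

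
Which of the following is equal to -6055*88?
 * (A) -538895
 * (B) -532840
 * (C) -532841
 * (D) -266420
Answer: B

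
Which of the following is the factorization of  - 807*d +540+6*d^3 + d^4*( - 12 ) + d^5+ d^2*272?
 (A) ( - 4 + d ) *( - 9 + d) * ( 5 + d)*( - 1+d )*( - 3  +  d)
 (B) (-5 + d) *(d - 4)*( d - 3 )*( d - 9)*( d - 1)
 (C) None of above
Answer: A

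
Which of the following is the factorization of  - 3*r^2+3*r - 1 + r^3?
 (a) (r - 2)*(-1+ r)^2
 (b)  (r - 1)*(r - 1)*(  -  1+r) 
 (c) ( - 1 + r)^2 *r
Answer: b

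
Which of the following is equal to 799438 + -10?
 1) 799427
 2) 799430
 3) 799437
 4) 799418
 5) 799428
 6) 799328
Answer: 5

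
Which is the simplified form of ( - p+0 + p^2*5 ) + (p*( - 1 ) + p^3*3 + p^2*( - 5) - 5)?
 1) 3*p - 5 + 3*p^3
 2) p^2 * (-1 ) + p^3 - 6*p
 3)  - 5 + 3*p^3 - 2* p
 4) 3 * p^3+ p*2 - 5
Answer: 3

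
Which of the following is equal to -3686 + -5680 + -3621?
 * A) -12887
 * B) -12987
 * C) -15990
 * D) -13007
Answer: B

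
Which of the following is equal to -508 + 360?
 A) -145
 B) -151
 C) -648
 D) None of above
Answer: D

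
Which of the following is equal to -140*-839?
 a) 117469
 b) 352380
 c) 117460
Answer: c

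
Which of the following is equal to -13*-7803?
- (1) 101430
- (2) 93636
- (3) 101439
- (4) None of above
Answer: 3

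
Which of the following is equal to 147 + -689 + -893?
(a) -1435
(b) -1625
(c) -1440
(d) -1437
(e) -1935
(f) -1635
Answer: a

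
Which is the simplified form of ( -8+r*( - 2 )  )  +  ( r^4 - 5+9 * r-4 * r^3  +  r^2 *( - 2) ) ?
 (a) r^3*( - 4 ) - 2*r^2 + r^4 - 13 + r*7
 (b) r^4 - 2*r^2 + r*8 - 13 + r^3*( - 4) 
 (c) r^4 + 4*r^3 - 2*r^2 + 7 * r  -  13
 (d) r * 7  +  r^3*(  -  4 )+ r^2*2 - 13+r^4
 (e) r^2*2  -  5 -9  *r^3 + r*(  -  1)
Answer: a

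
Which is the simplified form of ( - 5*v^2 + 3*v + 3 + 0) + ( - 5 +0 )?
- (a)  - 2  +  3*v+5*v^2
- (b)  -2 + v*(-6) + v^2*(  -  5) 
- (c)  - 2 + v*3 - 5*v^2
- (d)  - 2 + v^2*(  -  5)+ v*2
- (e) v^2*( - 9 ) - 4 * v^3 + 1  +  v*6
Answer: c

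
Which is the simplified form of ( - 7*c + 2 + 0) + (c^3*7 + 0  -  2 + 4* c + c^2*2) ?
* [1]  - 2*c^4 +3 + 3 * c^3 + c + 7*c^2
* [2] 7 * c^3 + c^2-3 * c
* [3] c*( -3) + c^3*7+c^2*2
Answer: 3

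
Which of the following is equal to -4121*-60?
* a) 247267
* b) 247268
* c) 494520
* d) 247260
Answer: d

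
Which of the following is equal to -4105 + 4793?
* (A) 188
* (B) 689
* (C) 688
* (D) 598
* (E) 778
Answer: C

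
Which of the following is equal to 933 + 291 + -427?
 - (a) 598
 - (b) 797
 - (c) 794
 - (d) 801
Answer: b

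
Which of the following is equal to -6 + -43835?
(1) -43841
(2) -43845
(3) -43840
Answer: 1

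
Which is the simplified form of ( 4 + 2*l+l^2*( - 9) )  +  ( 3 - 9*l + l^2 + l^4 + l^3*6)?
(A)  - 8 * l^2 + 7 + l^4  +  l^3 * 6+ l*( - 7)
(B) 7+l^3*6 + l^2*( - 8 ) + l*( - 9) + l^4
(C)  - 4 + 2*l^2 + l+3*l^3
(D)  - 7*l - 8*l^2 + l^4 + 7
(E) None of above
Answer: A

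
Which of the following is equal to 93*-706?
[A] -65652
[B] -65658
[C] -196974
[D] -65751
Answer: B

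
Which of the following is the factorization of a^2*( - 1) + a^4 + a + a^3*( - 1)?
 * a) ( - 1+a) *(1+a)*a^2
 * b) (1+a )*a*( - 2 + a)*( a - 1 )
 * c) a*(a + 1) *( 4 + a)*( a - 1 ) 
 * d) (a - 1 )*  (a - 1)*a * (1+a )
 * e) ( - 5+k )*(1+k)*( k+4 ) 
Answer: d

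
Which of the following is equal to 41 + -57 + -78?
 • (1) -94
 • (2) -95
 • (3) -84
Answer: 1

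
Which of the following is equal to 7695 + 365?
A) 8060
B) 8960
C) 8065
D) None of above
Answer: A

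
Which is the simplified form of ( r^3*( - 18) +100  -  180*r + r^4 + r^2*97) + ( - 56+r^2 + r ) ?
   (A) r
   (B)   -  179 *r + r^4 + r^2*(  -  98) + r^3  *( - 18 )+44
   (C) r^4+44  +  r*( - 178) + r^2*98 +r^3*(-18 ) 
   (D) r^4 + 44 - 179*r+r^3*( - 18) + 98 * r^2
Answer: D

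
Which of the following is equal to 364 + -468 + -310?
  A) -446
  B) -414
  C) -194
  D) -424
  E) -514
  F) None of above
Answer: B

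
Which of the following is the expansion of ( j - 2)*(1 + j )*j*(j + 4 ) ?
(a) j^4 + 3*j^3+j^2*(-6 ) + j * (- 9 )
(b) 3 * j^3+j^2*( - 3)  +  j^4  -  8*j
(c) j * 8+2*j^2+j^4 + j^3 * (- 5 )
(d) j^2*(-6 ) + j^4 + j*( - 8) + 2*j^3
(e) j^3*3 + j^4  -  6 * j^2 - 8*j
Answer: e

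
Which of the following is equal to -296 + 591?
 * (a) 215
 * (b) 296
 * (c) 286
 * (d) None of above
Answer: d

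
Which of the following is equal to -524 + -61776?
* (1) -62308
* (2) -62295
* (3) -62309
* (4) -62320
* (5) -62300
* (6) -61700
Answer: 5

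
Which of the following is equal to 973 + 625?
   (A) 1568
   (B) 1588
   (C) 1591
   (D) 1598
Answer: D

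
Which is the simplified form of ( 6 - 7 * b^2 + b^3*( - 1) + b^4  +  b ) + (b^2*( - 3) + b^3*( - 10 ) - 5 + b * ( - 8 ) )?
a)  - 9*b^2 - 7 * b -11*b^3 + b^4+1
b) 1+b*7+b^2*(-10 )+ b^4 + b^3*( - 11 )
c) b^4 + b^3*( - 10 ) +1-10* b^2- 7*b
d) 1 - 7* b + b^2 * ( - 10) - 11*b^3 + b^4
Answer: d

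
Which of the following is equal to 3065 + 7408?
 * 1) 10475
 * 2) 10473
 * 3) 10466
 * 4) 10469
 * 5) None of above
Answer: 2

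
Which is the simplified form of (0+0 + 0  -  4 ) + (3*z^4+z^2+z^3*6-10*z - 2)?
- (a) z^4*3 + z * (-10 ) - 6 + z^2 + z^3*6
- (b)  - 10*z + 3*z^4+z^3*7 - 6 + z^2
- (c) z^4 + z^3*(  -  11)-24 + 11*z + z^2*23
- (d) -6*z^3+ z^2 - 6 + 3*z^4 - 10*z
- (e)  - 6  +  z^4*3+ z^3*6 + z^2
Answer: a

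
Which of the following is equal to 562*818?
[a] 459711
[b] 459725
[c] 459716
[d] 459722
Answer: c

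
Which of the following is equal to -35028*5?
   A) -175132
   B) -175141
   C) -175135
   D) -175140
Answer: D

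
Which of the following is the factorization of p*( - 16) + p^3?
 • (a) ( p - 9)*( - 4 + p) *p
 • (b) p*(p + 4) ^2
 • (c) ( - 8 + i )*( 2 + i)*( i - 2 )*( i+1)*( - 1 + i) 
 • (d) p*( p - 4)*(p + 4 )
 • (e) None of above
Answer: d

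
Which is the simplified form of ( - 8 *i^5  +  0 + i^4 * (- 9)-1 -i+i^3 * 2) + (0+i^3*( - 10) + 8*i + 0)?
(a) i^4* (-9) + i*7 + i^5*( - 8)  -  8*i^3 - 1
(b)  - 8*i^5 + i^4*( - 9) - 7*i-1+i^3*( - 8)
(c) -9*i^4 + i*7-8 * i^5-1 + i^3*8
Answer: a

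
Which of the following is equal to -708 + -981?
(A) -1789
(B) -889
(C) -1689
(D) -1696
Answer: C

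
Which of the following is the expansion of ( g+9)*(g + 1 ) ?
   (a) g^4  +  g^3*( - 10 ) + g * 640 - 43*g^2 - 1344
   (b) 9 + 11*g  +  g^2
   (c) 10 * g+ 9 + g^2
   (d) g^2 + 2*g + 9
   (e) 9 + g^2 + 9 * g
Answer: c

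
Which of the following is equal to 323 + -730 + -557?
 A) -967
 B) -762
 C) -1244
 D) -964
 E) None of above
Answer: D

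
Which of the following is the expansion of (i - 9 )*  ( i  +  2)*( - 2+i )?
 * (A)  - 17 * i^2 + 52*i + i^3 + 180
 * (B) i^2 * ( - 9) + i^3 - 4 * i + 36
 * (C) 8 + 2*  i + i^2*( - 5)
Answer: B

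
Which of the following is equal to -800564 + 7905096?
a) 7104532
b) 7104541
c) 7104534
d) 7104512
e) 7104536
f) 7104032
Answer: a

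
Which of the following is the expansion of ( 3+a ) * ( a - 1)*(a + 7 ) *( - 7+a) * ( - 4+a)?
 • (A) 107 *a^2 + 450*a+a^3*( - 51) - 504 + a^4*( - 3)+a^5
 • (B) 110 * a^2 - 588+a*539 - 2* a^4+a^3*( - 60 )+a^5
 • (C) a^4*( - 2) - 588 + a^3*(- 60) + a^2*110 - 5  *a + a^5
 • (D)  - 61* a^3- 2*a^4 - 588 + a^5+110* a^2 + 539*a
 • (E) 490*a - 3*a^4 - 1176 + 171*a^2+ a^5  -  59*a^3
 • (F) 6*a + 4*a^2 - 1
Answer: B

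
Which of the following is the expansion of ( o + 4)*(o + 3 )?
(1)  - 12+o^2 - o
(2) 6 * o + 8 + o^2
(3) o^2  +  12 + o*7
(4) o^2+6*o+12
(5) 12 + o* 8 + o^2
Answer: 3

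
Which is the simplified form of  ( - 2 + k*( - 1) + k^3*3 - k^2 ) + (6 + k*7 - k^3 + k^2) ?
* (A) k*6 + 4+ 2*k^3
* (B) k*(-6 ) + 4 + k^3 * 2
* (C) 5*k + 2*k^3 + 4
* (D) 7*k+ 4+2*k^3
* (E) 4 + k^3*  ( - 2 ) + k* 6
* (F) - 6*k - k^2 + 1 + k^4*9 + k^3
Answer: A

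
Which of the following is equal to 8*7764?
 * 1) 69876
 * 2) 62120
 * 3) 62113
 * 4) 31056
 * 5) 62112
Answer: 5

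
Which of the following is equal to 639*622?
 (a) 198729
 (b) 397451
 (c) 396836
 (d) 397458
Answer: d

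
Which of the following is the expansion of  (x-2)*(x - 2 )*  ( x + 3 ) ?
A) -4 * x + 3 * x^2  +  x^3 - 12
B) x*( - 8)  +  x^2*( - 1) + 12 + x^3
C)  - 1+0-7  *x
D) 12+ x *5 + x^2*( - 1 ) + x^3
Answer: B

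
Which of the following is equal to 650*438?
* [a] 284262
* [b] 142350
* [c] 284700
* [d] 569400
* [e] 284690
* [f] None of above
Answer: c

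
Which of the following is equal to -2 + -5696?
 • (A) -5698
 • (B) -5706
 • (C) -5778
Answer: A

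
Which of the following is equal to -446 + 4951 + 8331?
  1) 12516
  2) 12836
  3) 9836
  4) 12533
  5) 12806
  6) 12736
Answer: 2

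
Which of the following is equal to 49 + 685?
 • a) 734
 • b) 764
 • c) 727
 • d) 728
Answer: a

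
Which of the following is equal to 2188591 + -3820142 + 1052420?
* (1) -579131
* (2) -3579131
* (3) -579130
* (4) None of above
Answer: 1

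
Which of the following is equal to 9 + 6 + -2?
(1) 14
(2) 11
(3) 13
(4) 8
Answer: 3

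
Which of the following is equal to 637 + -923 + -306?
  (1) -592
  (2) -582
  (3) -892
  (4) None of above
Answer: 1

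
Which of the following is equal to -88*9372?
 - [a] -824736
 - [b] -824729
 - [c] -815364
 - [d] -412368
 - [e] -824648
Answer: a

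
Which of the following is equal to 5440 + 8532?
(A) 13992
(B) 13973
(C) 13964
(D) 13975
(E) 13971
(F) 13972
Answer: F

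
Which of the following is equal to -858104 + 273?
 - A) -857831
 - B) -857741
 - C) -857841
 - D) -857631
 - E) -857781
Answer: A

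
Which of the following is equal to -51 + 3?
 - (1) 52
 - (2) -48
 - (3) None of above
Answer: 2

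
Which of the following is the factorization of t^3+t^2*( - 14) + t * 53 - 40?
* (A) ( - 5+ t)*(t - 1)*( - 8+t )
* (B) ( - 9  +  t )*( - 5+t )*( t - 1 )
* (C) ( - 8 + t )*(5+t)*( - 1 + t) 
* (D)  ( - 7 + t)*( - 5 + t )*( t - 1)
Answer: A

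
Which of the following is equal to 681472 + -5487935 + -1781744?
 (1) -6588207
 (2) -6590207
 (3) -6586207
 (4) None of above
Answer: 1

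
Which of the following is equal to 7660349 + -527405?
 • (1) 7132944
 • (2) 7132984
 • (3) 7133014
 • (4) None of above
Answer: 1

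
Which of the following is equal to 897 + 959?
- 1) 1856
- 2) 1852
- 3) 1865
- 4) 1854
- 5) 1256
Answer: 1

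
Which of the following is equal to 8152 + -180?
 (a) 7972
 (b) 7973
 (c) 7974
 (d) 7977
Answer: a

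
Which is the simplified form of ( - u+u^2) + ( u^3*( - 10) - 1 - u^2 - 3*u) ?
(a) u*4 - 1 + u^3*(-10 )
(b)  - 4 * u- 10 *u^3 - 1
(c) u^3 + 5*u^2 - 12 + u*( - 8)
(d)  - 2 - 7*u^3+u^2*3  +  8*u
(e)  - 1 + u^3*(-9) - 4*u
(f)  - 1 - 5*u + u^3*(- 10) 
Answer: b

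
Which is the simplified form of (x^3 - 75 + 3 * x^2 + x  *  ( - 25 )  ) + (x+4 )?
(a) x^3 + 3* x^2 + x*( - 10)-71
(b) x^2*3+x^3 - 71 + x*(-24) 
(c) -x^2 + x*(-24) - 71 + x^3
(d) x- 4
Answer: b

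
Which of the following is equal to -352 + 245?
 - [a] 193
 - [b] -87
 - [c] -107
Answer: c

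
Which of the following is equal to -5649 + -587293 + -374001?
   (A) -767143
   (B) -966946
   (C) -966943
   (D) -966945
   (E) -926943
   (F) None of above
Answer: C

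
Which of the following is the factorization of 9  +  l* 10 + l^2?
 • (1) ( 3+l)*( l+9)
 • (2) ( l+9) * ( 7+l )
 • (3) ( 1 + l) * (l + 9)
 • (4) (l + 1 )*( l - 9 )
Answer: 3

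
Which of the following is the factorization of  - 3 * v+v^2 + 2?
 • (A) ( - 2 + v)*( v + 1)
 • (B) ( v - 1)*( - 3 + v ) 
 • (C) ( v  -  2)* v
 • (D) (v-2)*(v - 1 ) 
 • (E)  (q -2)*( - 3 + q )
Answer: D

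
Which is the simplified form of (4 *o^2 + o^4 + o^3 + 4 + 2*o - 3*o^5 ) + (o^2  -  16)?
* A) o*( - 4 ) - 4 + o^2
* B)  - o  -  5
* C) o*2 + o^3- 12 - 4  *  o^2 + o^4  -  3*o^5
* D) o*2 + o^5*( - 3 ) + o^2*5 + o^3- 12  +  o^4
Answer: D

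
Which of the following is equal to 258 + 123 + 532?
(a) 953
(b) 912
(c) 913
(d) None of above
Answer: c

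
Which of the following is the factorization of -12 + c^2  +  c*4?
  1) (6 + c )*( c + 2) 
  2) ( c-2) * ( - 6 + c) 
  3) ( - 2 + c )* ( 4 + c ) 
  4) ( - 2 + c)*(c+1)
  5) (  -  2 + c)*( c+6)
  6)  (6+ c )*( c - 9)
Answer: 5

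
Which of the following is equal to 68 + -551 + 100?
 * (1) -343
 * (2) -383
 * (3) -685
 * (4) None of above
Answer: 2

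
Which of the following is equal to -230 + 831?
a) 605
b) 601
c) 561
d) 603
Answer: b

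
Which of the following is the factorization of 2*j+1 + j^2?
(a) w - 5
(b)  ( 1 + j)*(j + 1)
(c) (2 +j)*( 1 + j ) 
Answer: b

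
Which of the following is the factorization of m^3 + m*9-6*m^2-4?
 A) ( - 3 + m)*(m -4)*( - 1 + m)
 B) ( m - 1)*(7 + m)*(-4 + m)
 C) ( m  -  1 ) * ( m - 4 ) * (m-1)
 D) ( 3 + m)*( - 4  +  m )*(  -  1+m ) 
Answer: C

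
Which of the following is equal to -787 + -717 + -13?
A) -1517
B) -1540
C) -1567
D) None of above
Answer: A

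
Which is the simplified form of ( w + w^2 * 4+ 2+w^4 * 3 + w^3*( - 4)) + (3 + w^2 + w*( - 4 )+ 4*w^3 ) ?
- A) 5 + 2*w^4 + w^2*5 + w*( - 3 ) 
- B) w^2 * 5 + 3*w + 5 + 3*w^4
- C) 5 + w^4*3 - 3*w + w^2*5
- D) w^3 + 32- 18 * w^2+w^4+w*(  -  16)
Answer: C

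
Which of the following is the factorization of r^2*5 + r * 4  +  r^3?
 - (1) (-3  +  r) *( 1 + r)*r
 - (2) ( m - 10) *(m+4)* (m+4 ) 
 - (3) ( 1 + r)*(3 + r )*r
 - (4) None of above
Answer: 4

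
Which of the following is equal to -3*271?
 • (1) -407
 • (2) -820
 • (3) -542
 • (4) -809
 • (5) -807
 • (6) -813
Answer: 6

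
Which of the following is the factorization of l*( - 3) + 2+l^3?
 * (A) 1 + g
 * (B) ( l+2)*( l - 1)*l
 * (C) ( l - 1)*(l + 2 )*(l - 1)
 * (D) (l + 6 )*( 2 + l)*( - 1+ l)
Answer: C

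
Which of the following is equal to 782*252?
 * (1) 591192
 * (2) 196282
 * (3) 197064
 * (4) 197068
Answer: 3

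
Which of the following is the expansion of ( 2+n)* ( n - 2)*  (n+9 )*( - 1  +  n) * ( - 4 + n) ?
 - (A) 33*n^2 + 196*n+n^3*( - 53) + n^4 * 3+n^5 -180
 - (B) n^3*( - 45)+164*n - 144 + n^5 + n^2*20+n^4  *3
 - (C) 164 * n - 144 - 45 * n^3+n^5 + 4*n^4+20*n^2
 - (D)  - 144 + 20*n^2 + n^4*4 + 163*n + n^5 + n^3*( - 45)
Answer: C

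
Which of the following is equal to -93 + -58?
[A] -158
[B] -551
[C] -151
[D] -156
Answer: C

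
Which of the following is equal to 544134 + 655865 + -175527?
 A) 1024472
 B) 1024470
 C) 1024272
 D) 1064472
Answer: A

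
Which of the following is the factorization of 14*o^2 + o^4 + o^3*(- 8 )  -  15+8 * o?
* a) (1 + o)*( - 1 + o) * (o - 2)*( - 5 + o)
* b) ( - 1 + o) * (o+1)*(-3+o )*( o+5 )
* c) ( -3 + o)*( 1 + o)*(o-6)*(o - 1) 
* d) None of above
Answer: d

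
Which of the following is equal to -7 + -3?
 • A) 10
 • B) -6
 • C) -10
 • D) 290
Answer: C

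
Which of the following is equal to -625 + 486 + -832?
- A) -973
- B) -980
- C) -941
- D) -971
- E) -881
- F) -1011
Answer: D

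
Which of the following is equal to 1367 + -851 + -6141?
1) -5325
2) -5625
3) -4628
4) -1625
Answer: 2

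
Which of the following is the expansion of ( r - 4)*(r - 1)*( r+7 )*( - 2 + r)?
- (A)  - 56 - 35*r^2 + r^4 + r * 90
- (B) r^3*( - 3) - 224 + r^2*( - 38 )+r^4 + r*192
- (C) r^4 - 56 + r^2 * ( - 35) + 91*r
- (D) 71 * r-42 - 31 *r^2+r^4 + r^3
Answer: A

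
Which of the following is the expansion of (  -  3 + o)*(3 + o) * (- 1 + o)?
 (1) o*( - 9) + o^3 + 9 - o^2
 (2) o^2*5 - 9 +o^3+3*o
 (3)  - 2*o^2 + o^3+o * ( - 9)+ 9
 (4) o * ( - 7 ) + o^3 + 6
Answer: 1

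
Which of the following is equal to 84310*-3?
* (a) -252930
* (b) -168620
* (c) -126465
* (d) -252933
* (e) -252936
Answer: a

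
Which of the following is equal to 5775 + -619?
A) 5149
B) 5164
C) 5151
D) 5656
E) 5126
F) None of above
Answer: F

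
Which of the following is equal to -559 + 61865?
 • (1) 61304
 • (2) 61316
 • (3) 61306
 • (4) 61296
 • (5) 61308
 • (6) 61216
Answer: 3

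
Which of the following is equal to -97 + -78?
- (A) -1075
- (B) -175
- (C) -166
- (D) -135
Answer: B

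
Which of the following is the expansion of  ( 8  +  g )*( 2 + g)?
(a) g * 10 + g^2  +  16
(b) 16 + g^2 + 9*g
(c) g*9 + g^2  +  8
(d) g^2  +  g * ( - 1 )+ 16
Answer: a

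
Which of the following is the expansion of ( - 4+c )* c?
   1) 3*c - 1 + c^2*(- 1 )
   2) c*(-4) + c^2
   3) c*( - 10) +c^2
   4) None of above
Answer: 2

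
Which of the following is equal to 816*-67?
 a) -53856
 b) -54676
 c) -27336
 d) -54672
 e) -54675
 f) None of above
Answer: d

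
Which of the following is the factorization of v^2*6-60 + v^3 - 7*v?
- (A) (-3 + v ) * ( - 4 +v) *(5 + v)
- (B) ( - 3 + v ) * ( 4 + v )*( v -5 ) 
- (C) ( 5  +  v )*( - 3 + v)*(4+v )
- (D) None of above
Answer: C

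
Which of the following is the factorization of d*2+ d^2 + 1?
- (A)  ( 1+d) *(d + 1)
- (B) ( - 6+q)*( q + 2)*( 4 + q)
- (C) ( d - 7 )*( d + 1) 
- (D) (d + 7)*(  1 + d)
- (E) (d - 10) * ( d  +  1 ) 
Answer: A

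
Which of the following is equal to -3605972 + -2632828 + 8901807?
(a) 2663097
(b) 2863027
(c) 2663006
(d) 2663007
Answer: d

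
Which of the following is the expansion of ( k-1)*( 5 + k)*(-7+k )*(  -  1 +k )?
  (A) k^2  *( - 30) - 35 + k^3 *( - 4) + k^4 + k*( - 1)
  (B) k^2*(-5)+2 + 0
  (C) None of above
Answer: C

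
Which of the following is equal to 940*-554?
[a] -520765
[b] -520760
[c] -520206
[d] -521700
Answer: b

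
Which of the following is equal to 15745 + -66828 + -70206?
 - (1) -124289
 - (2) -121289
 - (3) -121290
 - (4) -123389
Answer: 2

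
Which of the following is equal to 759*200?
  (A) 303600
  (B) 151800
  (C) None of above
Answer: B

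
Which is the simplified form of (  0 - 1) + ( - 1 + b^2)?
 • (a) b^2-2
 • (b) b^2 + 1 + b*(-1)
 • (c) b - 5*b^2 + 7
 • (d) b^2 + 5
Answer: a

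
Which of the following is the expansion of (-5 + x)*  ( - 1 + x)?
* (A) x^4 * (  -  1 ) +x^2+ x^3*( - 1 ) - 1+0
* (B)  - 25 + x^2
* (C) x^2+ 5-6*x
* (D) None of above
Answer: C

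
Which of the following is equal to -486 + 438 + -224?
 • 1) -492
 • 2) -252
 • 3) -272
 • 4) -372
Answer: 3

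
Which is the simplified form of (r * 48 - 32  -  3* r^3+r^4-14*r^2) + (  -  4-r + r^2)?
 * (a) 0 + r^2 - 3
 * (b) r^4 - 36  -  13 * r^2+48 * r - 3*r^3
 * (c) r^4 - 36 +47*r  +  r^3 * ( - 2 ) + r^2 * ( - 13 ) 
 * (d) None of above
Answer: d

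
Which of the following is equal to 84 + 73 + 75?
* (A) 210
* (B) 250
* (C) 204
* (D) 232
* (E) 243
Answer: D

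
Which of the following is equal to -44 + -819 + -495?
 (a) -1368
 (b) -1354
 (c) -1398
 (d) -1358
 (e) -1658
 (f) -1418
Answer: d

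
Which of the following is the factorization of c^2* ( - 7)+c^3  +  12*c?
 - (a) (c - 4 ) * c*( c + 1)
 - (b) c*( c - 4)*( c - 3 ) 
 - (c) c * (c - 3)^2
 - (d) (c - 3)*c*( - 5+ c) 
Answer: b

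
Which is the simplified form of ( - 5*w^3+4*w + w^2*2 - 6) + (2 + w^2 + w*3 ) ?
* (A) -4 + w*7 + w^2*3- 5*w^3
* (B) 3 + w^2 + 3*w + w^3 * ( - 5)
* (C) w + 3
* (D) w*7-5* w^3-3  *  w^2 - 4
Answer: A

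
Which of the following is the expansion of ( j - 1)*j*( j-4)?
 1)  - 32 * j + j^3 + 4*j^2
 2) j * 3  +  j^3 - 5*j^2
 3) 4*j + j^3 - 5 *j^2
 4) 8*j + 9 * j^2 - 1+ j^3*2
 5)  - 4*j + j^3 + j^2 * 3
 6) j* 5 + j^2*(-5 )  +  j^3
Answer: 3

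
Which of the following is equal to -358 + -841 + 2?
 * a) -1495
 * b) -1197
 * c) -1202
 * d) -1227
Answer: b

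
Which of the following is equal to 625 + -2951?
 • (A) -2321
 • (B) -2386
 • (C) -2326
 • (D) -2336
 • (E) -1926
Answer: C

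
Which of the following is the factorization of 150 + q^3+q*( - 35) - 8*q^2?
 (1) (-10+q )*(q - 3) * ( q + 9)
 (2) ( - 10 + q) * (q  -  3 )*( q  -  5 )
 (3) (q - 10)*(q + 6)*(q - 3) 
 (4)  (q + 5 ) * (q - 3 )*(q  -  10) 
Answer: 4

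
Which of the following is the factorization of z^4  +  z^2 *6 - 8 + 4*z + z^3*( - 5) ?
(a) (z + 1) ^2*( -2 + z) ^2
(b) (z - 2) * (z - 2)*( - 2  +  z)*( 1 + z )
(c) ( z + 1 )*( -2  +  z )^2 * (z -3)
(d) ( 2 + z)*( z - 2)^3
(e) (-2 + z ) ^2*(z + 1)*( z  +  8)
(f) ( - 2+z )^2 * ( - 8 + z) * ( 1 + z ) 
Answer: b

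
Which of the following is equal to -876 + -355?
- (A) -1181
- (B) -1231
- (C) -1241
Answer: B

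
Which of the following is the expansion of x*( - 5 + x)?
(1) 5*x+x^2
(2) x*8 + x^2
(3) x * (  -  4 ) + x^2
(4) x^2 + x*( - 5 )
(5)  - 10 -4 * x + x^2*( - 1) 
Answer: 4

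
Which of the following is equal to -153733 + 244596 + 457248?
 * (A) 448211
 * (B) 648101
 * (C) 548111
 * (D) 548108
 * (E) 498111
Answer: C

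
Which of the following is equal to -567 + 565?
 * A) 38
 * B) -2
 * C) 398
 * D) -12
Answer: B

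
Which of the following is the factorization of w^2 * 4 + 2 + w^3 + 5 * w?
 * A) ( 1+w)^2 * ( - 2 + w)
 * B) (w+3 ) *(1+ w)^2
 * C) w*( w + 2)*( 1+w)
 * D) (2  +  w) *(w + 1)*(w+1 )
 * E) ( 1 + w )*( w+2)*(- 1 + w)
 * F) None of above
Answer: D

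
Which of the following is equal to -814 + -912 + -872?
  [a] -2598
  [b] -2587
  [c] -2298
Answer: a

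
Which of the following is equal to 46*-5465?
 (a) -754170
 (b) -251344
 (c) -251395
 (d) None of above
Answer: d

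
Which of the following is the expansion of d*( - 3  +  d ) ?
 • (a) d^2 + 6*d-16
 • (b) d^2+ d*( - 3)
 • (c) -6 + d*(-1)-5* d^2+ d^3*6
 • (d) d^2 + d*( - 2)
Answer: b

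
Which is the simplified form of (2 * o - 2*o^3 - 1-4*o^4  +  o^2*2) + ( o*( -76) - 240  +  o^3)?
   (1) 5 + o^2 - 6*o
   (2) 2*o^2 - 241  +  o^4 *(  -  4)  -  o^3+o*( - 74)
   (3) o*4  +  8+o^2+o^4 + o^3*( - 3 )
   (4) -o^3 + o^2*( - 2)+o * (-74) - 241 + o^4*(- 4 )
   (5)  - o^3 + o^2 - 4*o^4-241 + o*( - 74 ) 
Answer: 2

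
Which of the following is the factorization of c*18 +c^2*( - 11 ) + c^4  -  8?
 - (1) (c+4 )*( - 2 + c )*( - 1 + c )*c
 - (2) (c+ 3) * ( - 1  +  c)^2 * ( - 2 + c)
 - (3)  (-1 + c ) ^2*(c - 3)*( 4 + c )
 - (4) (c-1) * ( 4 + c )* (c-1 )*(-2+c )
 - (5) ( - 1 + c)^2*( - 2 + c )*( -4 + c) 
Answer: 4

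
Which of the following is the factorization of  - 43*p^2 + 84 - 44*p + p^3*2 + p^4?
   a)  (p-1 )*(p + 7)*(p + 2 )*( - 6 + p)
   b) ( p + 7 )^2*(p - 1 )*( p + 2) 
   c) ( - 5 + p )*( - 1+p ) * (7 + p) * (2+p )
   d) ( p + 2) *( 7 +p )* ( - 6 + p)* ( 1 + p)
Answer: a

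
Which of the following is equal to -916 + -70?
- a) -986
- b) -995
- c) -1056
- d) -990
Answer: a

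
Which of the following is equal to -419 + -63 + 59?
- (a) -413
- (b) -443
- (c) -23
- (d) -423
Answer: d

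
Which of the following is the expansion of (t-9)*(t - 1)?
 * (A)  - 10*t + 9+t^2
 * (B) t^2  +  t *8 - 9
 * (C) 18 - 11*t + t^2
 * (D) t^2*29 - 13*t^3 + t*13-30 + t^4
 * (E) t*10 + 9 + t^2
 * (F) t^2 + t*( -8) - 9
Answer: A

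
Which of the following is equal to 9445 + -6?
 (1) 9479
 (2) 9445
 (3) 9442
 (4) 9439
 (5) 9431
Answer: 4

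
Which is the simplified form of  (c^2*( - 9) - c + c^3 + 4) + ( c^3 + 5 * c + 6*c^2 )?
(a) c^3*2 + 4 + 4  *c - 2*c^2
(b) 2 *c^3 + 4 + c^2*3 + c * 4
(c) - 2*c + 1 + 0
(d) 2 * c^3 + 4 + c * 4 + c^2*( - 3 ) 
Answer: d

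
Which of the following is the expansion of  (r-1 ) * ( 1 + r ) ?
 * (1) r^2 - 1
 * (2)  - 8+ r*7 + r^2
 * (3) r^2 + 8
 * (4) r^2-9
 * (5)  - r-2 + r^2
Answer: 1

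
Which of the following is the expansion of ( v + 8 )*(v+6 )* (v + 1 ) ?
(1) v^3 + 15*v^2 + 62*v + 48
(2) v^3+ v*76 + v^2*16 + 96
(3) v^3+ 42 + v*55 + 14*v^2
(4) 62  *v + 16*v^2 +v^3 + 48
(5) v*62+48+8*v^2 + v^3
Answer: 1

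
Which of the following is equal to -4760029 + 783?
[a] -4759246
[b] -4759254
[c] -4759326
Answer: a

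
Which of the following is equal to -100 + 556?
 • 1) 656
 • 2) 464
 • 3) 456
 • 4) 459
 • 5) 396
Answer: 3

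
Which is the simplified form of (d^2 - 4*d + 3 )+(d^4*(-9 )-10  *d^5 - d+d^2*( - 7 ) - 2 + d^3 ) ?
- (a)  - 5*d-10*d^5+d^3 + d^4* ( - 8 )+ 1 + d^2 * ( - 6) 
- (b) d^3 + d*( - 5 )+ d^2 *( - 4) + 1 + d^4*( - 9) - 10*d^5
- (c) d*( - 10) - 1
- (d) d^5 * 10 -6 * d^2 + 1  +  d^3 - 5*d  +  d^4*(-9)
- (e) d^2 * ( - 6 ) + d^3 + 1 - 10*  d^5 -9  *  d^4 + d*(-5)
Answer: e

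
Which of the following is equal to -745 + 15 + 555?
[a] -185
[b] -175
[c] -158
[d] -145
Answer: b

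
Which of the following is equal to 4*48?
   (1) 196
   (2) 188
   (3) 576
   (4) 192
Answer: 4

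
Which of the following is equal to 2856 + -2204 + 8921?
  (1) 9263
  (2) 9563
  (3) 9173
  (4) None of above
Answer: 4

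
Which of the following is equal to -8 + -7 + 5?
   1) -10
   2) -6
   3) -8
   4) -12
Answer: 1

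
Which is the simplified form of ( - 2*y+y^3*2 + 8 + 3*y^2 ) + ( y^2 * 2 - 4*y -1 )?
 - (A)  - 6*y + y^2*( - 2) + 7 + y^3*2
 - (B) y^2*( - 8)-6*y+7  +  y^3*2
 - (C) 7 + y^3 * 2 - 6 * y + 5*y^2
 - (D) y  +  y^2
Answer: C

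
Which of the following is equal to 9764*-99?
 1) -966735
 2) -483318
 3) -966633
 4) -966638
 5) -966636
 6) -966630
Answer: 5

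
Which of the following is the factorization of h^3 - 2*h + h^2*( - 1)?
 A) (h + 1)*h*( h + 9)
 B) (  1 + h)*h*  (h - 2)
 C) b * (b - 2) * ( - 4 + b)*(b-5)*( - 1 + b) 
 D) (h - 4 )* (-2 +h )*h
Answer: B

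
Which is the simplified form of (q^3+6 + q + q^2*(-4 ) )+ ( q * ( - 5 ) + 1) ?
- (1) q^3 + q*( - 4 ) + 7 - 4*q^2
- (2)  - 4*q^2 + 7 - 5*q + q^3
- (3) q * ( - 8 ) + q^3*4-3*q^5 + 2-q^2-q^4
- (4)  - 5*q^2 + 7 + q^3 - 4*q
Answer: 1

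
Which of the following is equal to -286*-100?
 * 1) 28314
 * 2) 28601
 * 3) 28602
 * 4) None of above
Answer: 4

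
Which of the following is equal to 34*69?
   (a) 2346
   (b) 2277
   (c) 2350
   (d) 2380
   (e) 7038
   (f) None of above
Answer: a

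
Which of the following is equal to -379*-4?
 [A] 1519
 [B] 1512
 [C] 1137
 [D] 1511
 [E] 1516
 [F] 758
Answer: E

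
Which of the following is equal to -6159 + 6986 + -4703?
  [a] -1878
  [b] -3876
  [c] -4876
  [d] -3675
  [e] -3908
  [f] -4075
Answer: b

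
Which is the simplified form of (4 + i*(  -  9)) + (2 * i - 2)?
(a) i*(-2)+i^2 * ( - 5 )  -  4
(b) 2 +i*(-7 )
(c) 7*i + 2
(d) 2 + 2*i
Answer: b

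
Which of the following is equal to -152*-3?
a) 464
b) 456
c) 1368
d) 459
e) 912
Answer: b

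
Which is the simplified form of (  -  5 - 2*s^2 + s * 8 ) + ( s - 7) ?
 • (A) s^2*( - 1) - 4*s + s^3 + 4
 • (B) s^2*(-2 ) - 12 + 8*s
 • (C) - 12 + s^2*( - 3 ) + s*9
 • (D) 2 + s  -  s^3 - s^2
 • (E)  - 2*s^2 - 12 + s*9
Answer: E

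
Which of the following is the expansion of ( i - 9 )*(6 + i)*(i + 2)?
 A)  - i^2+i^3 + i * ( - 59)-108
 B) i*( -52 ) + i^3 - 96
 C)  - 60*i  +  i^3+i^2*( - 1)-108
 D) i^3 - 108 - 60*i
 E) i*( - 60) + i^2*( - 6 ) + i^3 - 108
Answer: C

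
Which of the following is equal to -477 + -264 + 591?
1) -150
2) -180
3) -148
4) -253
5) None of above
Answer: 1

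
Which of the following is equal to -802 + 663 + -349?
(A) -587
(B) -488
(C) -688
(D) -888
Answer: B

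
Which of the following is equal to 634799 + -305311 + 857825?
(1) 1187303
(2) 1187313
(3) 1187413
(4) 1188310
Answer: 2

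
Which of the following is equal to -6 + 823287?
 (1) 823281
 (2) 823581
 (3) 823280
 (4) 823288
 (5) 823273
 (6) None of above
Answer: 1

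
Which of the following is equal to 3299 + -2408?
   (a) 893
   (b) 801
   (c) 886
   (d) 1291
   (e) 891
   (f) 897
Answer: e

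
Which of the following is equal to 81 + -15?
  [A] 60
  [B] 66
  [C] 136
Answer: B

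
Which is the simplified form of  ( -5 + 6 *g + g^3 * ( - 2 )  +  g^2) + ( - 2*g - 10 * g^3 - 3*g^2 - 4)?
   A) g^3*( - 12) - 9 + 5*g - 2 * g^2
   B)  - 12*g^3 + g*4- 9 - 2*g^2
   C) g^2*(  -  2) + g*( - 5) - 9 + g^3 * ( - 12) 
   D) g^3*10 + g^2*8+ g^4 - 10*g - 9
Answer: B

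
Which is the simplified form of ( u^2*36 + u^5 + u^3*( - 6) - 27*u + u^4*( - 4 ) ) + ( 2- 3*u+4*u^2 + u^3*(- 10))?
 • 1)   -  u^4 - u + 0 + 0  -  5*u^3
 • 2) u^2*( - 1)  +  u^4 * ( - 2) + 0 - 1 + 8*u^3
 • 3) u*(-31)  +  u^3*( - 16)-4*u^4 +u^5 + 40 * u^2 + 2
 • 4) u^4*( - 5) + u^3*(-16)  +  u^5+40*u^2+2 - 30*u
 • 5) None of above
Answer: 5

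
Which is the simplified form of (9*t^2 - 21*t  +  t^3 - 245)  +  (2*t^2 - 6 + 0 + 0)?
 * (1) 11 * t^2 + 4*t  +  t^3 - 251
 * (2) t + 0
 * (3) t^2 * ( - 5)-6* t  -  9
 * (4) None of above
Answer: 4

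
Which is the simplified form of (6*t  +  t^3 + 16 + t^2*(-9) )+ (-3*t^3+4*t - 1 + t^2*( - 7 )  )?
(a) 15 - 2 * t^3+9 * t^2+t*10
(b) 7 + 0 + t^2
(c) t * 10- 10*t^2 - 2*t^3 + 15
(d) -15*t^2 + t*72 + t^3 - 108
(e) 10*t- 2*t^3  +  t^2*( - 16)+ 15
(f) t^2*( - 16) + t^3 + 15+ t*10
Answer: e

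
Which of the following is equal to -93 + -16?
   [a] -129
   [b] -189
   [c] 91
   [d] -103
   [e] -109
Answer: e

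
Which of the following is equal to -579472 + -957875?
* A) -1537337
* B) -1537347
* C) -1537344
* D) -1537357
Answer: B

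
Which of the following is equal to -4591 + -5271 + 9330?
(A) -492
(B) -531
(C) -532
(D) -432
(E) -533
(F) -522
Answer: C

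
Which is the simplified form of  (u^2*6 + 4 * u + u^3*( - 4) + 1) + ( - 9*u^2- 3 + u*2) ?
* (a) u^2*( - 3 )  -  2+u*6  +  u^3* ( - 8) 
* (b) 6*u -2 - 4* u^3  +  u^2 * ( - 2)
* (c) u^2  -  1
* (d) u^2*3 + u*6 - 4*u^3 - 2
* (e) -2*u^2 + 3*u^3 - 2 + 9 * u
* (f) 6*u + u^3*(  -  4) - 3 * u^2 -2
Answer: f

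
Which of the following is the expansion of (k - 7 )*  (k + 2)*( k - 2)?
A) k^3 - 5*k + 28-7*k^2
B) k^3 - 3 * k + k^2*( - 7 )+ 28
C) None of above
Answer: C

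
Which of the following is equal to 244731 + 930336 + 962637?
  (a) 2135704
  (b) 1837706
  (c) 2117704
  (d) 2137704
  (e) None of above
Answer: d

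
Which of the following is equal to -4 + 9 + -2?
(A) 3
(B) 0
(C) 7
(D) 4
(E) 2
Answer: A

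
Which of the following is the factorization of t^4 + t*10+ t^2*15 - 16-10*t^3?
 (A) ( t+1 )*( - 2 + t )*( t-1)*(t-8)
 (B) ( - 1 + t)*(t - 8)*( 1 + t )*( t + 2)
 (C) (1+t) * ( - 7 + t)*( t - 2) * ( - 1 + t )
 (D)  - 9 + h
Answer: A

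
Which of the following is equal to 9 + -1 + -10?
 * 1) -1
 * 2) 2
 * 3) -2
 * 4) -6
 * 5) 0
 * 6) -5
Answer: 3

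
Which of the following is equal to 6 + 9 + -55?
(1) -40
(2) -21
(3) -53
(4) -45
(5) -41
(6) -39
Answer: 1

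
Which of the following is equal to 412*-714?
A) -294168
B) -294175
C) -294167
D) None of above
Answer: A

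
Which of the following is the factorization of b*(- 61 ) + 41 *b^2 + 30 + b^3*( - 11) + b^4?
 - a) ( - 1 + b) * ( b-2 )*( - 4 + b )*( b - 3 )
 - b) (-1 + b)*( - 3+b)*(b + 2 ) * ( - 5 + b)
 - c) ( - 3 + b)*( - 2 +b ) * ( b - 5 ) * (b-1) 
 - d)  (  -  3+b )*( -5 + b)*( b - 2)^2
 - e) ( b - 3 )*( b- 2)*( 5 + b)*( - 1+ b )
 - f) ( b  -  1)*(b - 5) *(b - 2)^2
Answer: c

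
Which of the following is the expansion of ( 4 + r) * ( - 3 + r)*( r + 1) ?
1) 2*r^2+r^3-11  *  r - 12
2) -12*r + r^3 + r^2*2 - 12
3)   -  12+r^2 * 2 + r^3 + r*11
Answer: 1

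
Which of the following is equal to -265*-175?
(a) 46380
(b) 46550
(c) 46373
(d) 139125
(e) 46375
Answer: e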